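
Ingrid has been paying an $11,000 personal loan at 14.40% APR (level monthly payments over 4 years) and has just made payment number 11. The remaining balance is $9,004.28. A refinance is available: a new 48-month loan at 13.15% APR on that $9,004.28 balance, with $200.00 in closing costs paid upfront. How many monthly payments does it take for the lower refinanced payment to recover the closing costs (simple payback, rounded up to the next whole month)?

Current payment = 11,000 × 14.4%/12 / (1 − (1+0.0120000)^−48) = $302.80.
Refinanced payment = 9,004.28 × 0.0109583 / (1 − (1+0.0109583)^−48) = $242.23.
Monthly savings = $302.80 − $242.23 = $60.57.
Break-even = $200.00 / $60.57 = 3.30 → 4 months.

4 months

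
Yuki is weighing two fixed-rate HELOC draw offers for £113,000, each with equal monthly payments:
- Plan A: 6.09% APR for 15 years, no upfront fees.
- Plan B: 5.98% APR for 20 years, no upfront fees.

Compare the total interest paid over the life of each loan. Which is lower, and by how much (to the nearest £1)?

Plan A: monthly rate = 6.09%/12 = 0.0050750; payment = 113,000 × 0.0050750 / (1 − (1+0.0050750)^−180) = £959.06.
Total interest on Plan A = 180 × £959.06 − £113,000 = £59,630.80.
Plan B: monthly rate = 5.98%/12 = 0.0049833; payment = 113,000 × 0.0049833 / (1 − (1+0.0049833)^−240) = £808.26.
Total interest on Plan B = 240 × £808.26 − £113,000 = £80,982.40.
Plan A is lower by £21,351.60.

Plan A by £21,352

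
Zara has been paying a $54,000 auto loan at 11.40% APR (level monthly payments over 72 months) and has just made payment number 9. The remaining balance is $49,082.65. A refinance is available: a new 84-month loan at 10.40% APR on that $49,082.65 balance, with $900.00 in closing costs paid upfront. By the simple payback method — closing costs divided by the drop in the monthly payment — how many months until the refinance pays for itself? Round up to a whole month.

Current payment = 54,000 × 11.4%/12 / (1 − (1+0.0095000)^−72) = $1,038.94.
Refinanced payment = 49,082.65 × 0.0086667 / (1 − (1+0.0086667)^−84) = $825.01.
Monthly savings = $1,038.94 − $825.01 = $213.93.
Break-even = $900.00 / $213.93 = 4.21 → 5 months.

5 months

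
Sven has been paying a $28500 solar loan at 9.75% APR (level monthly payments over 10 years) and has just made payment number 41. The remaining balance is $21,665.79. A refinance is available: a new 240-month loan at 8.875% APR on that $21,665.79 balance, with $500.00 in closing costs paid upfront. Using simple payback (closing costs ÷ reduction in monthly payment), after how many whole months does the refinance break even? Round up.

Current payment = 28,500 × 9.75%/12 / (1 − (1+0.0081250)^−120) = $372.70.
Refinanced payment = 21,665.79 × 0.0073958 / (1 − (1+0.0073958)^−240) = $193.19.
Monthly savings = $372.70 − $193.19 = $179.51.
Break-even = $500.00 / $179.51 = 2.79 → 3 months.

3 months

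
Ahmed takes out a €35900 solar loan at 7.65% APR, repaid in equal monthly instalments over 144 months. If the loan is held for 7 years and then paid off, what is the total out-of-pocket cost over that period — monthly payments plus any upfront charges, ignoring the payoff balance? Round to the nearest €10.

€32,070

Monthly rate = 7.65%/12 = 0.0063750; payment = 35,900 × 0.0063750 / (1 − (1+0.0063750)^−144) = €381.74.
Total outlay = 84 × €381.74 = €32,066.16.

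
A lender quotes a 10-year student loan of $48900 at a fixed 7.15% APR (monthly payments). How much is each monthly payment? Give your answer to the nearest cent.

At 7.15% the monthly rate is 0.0059583, so the payment is 48,900 × 0.0059583 / (1 − 1.0059583^−120) = $571.56.

$571.56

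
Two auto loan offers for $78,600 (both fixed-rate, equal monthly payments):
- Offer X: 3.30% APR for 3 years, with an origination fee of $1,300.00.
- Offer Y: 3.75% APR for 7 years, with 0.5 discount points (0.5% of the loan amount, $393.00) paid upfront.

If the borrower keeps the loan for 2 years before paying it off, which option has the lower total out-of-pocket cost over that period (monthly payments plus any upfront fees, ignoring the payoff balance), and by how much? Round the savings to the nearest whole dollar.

Offer Y by $30,447

Offer X: at 3.30% the monthly rate is 0.0027500, so the payment is 78,600 × 0.0027500 / (1 − 1.0027500^−36) = $2,296.19.
Offer Y: at 3.75% the monthly rate is 0.0031250, so the payment is 78,600 × 0.0031250 / (1 − 1.0031250^−84) = $1,065.35.
Over 24 months: Offer X costs 24 × $2,296.19 + $1,300.00 = $56,408.56; Offer Y costs 24 × $1,065.35 + $393.00 = $25,961.40.
Offer Y is cheaper by $56,408.56 − $25,961.40 = $30,447.16.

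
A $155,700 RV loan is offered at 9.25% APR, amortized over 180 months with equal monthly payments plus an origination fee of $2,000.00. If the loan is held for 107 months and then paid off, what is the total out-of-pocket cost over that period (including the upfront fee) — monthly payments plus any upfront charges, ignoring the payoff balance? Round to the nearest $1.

$173,462

Monthly rate = 9.25%/12 = 0.0077083; payment = 155,700 × 0.0077083 / (1 − (1+0.0077083)^−180) = $1,602.45.
Total outlay = 107 × $1,602.45 + $2,000.00 = $173,462.15.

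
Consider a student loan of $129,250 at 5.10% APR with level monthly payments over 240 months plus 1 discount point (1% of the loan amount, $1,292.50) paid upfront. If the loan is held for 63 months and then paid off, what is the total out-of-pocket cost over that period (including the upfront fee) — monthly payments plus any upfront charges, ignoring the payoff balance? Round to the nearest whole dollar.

Monthly rate = 5.1%/12 = 0.0042500; payment = 129,250 × 0.0042500 / (1 − (1+0.0042500)^−240) = $860.15.
Total outlay = 63 × $860.15 + $1,292.50 = $55,481.95.

$55,482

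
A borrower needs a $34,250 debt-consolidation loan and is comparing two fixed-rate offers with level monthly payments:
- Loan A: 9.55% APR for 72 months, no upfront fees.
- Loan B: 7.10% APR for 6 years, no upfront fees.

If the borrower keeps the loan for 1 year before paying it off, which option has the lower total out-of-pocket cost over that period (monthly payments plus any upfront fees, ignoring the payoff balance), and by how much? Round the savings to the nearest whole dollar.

Loan A: at 9.55% the monthly rate is 0.0079583, so the payment is 34,250 × 0.0079583 / (1 − 1.0079583^−72) = $626.77.
Loan B: monthly rate = 7.1%/12 = 0.0059167; payment = 34,250 × 0.0059167 / (1 − (1+0.0059167)^−72) = $585.57.
Over 12 months: Loan A costs 12 × $626.77 = $7,521.24; Loan B costs 12 × $585.57 = $7,026.84.
Loan B is cheaper by $7,521.24 − $7,026.84 = $494.40.

Loan B by $494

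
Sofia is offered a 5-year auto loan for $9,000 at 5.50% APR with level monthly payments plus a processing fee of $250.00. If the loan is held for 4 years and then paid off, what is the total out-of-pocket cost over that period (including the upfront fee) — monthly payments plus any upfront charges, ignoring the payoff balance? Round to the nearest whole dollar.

$8,502

Monthly rate = 5.5%/12 = 0.0045833; payment = 9,000 × 0.0045833 / (1 − (1+0.0045833)^−60) = $171.91.
Total outlay = 48 × $171.91 + $250.00 = $8,501.68.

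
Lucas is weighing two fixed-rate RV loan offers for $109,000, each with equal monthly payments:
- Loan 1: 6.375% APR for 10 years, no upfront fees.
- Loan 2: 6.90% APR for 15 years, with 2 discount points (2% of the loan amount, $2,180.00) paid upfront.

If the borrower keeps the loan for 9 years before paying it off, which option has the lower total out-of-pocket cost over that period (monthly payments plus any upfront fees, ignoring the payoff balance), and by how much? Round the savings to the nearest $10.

Loan 2 by $25,590

Loan 1: monthly rate = 6.375%/12 = 0.0053125; payment = 109,000 × 0.0053125 / (1 − (1+0.0053125)^−120) = $1,230.75.
Loan 2: monthly rate = 6.9%/12 = 0.0057500; payment = 109,000 × 0.0057500 / (1 − (1+0.0057500)^−180) = $973.64.
Over 108 months: Loan 1 costs 108 × $1,230.75 = $132,921.00; Loan 2 costs 108 × $973.64 + $2,180.00 = $107,333.12.
Loan 2 is cheaper by $132,921.00 − $107,333.12 = $25,587.88.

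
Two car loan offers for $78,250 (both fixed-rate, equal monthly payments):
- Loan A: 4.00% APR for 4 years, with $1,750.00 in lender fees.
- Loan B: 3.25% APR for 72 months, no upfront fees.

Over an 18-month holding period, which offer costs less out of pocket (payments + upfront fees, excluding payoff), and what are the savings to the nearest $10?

Loan A: monthly rate = 4%/12 = 0.0033333; payment = 78,250 × 0.0033333 / (1 − (1+0.0033333)^−48) = $1,766.81.
Loan B: monthly rate = 3.25%/12 = 0.0027083; payment = 78,250 × 0.0027083 / (1 − (1+0.0027083)^−72) = $1,197.68.
Over 18 months: Loan A costs 18 × $1,766.81 + $1,750.00 = $33,552.58; Loan B costs 18 × $1,197.68 = $21,558.24.
Loan B is cheaper by $33,552.58 − $21,558.24 = $11,994.34.

Loan B by $11,990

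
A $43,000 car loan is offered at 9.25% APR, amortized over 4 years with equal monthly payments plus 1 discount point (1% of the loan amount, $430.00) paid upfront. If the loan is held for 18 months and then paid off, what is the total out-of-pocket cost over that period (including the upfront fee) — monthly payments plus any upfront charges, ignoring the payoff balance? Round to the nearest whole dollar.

$19,783

At 9.25% the monthly rate is 0.0077083, so the payment is 43,000 × 0.0077083 / (1 − 1.0077083^−48) = $1,075.17.
Total outlay = 18 × $1,075.17 + $430.00 = $19,783.06.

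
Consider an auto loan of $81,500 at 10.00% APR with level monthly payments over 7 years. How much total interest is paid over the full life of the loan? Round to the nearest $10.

$32,150

At 10.00% the monthly rate is 0.0083333, so the payment is 81,500 × 0.0083333 / (1 − 1.0083333^−84) = $1,353.00.
Total paid = 84 × $1,353.00 = $113,652.00; interest = $113,652.00 − $81,500 = $32,152.00.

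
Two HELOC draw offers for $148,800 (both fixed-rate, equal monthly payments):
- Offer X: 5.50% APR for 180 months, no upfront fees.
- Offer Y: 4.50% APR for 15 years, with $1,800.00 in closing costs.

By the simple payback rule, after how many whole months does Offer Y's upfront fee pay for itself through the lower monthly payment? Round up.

24 months

Offer X: monthly rate = 5.5%/12 = 0.0045833; payment = 148,800 × 0.0045833 / (1 − (1+0.0045833)^−180) = $1,215.82.
Offer Y: monthly rate = 4.5%/12 = 0.0037500; payment = 148,800 × 0.0037500 / (1 − (1+0.0037500)^−180) = $1,138.31.
Monthly savings = $1,215.82 − $1,138.31 = $77.51.
Break-even = $1,800.00 / $77.51 = 23.22 → 24 months.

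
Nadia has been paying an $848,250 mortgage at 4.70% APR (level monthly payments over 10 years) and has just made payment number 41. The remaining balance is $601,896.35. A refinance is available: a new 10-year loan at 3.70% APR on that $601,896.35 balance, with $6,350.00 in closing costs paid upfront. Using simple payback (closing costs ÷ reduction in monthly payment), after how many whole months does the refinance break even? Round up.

3 months

Current payment = 848,250 × 4.7%/12 / (1 − (1+0.0039167)^−120) = $8,873.14.
Refinanced payment = 601,896.35 × 0.0030833 / (1 − (1+0.0030833)^−120) = $6,008.46.
Monthly savings = $8,873.14 − $6,008.46 = $2,864.68.
Break-even = $6,350.00 / $2,864.68 = 2.22 → 3 months.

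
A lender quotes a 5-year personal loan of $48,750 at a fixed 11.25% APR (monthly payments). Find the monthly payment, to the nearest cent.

Monthly rate = 11.25%/12 = 0.0093750; payment = 48,750 × 0.0093750 / (1 − (1+0.0093750)^−60) = $1,066.03.

$1,066.03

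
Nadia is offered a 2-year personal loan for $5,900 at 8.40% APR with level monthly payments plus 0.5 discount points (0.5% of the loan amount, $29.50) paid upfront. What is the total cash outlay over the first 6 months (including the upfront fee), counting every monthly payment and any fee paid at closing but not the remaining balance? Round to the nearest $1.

$1,637

Monthly rate = 8.4%/12 = 0.0070000; payment = 5,900 × 0.0070000 / (1 − (1+0.0070000)^−24) = $267.92.
Total outlay = 6 × $267.92 + $29.50 = $1,637.02.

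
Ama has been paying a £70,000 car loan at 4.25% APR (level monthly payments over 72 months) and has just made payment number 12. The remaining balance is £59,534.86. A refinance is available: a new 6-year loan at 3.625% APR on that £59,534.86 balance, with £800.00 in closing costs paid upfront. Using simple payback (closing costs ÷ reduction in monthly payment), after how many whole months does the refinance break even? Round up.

Current payment = 70,000 × 4.25%/12 / (1 − (1+0.0035417)^−72) = £1,103.15.
Refinanced payment = 59,534.86 × 0.0030208 / (1 − (1+0.0030208)^−72) = £921.30.
Monthly savings = £1,103.15 − £921.30 = £181.85.
Break-even = £800.00 / £181.85 = 4.40 → 5 months.

5 months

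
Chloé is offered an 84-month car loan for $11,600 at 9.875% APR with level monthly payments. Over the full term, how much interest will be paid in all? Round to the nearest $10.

Monthly rate = 9.875%/12 = 0.0082292; payment = 11,600 × 0.0082292 / (1 − (1+0.0082292)^−84) = $191.83.
Total paid = 84 × $191.83 = $16,113.72; interest = $16,113.72 − $11,600 = $4,513.72.

$4,510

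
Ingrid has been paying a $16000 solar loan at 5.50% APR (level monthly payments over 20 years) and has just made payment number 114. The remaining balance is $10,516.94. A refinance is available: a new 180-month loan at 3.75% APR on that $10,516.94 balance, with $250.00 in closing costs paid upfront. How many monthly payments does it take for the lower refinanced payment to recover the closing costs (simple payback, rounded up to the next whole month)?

8 months

Current payment = 16,000 × 5.5%/12 / (1 − (1+0.0045833)^−240) = $110.06.
Refinanced payment = 10,516.94 × 0.0031250 / (1 − (1+0.0031250)^−180) = $76.48.
Monthly savings = $110.06 − $76.48 = $33.58.
Break-even = $250.00 / $33.58 = 7.44 → 8 months.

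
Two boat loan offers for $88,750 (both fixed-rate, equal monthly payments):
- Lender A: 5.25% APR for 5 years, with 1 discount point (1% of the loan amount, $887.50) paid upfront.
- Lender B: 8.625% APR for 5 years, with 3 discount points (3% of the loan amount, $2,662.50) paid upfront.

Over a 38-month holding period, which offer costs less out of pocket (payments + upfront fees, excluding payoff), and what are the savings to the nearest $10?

Lender A: monthly rate = 5.25%/12 = 0.0043750; payment = 88,750 × 0.0043750 / (1 − (1+0.0043750)^−60) = $1,685.01.
Lender B: at 8.625% the monthly rate is 0.0071875, so the payment is 88,750 × 0.0071875 / (1 − 1.0071875^−60) = $1,826.19.
Over 38 months: Lender A costs 38 × $1,685.01 + $887.50 = $64,917.88; Lender B costs 38 × $1,826.19 + $2,662.50 = $72,057.72.
Lender A is cheaper by $72,057.72 − $64,917.88 = $7,139.84.

Lender A by $7,140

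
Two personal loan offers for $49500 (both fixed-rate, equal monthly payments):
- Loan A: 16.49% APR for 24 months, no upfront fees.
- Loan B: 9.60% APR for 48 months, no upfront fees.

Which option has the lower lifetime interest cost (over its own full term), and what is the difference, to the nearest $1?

Loan A by $1,359

Loan A: at 16.49% the monthly rate is 0.0137417, so the payment is 49,500 × 0.0137417 / (1 − 1.0137417^−24) = $2,435.28.
Total interest on Loan A = 24 × $2,435.28 − $49,500 = $8,946.72.
Loan B: at 9.60% the monthly rate is 0.0080000, so the payment is 49,500 × 0.0080000 / (1 − 1.0080000^−48) = $1,245.96.
Total interest on Loan B = 48 × $1,245.96 − $49,500 = $10,306.08.
Loan A is lower by $1,359.36.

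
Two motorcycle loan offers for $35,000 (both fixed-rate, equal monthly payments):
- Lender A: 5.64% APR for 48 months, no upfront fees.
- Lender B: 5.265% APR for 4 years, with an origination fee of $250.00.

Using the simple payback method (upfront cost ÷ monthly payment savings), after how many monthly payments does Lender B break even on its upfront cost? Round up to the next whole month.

42 months

Lender A: monthly rate = 5.64%/12 = 0.0047000; payment = 35,000 × 0.0047000 / (1 − (1+0.0047000)^−48) = $816.21.
Lender B: at 5.265% the monthly rate is 0.0043875, so the payment is 35,000 × 0.0043875 / (1 − 1.0043875^−48) = $810.23.
Monthly savings = $816.21 − $810.23 = $5.98.
Break-even = $250.00 / $5.98 = 41.81 → 42 months.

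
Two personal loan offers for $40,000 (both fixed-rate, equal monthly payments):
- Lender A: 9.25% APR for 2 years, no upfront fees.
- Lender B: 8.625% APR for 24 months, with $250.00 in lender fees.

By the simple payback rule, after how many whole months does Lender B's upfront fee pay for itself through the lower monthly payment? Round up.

22 months

Lender A: monthly rate = 9.25%/12 = 0.0077083; payment = 40,000 × 0.0077083 / (1 − (1+0.0077083)^−24) = $1,831.98.
Lender B: at 8.625% the monthly rate is 0.0071875, so the payment is 40,000 × 0.0071875 / (1 − 1.0071875^−24) = $1,820.52.
Monthly savings = $1,831.98 − $1,820.52 = $11.46.
Break-even = $250.00 / $11.46 = 21.82 → 22 months.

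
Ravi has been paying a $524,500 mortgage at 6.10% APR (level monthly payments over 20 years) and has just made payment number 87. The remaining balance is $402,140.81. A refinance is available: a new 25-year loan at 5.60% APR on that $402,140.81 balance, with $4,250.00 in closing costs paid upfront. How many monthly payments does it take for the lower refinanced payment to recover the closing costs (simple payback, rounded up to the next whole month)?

Current payment = 524,500 × 6.1%/12 / (1 − (1+0.0050833)^−240) = $3,788.00.
Refinanced payment = 402,140.81 × 0.0046667 / (1 − (1+0.0046667)^−300) = $2,493.57.
Monthly savings = $3,788.00 − $2,493.57 = $1,294.43.
Break-even = $4,250.00 / $1,294.43 = 3.28 → 4 months.

4 months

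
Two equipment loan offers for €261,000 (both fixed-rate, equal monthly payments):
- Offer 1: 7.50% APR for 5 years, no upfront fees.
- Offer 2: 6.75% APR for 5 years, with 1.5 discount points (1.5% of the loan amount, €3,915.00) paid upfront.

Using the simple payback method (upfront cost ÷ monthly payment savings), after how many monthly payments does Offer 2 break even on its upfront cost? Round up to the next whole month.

Offer 1: at 7.50% the monthly rate is 0.0062500, so the payment is 261,000 × 0.0062500 / (1 − 1.0062500^−60) = €5,229.90.
Offer 2: at 6.75% the monthly rate is 0.0056250, so the payment is 261,000 × 0.0056250 / (1 − 1.0056250^−60) = €5,137.38.
Monthly savings = €5,229.90 − €5,137.38 = €92.52.
Break-even = €3,915.00 / €92.52 = 42.32 → 43 months.

43 months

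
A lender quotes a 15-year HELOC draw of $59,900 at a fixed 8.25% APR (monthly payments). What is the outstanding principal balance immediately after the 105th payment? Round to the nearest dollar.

$33,964

With monthly rate i = 8.25%/12 = 0.0068750, the balance after k of n payments is P · [(1+i)^n − (1+i)^k] / [(1+i)^n − 1].
(1+0.0068750)^180 = 3.43241979 and (1+0.0068750)^105 = 2.05321092, so the balance is 59,900 × (3.43241979 − 2.05321092) / (3.43241979 − 1) = $33,963.96.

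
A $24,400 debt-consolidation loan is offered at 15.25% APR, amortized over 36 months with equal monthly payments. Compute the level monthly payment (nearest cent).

$848.82

At 15.25% the monthly rate is 0.0127083, so the payment is 24,400 × 0.0127083 / (1 − 1.0127083^−36) = $848.82.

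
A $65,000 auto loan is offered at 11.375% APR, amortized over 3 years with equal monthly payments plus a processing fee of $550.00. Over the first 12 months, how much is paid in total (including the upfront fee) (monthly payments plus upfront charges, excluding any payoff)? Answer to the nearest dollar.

Monthly rate = 11.375%/12 = 0.0094792; payment = 65,000 × 0.0094792 / (1 − (1+0.0094792)^−36) = $2,139.58.
Total outlay = 12 × $2,139.58 + $550.00 = $26,224.96.

$26,225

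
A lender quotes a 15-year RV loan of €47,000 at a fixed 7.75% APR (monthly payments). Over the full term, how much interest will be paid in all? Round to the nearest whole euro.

At 7.75% the monthly rate is 0.0064583, so the payment is 47,000 × 0.0064583 / (1 − 1.0064583^−180) = €442.40.
Total paid = 180 × €442.40 = €79,632.00; interest = €79,632.00 − €47,000 = €32,632.00.

€32,632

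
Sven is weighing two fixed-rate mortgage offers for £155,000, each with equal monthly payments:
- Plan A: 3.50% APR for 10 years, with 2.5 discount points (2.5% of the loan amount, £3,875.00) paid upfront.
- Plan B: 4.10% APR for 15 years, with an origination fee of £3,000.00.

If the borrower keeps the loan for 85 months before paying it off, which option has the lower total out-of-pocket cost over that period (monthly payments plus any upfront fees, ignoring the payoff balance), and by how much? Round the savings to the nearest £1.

Plan A: at 3.50% the monthly rate is 0.0029167, so the payment is 155,000 × 0.0029167 / (1 − 1.0029167^−120) = £1,532.73.
Plan B: at 4.10% the monthly rate is 0.0034167, so the payment is 155,000 × 0.0034167 / (1 − 1.0034167^−180) = £1,154.30.
Over 85 months: Plan A costs 85 × £1,532.73 + £3,875.00 = £134,157.05; Plan B costs 85 × £1,154.30 + £3,000.00 = £101,115.50.
Plan B is cheaper by £134,157.05 − £101,115.50 = £33,041.55.

Plan B by £33,042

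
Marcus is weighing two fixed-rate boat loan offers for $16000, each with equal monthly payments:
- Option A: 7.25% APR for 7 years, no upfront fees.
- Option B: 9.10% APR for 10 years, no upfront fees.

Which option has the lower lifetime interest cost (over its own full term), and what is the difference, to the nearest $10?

Option A by $3,980

Option A: at 7.25% the monthly rate is 0.0060417, so the payment is 16,000 × 0.0060417 / (1 − 1.0060417^−84) = $243.44.
Total interest on Option A = 84 × $243.44 − $16,000 = $4,448.96.
Option B: at 9.10% the monthly rate is 0.0075833, so the payment is 16,000 × 0.0075833 / (1 − 1.0075833^−120) = $203.55.
Total interest on Option B = 120 × $203.55 − $16,000 = $8,426.00.
Option A is lower by $3,977.04.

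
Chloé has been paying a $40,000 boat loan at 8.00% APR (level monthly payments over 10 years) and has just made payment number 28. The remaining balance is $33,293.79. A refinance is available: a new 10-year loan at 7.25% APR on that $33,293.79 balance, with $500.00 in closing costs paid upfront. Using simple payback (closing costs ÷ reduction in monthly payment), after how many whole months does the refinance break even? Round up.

6 months

Current payment = 40,000 × 8%/12 / (1 − (1+0.0066667)^−120) = $485.31.
Refinanced payment = 33,293.79 × 0.0060417 / (1 − (1+0.0060417)^−120) = $390.87.
Monthly savings = $485.31 − $390.87 = $94.44.
Break-even = $500.00 / $94.44 = 5.29 → 6 months.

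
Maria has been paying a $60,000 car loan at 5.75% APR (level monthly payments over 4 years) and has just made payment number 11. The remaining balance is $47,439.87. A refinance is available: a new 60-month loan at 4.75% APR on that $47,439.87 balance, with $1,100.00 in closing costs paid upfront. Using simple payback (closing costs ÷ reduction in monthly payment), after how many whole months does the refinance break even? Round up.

Current payment = 60,000 × 5.75%/12 / (1 − (1+0.0047917)^−48) = $1,402.23.
Refinanced payment = 47,439.87 × 0.0039583 / (1 − (1+0.0039583)^−60) = $889.83.
Monthly savings = $1,402.23 − $889.83 = $512.40.
Break-even = $1,100.00 / $512.40 = 2.15 → 3 months.

3 months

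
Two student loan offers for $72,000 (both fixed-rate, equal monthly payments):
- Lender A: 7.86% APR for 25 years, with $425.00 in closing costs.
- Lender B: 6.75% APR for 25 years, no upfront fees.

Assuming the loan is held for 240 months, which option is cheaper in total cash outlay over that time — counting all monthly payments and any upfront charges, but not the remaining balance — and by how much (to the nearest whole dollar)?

Lender B by $12,807

Lender A: monthly rate = 7.86%/12 = 0.0065500; payment = 72,000 × 0.0065500 / (1 − (1+0.0065500)^−300) = $549.05.
Lender B: monthly rate = 6.75%/12 = 0.0056250; payment = 72,000 × 0.0056250 / (1 − (1+0.0056250)^−300) = $497.46.
Over 240 months: Lender A costs 240 × $549.05 + $425.00 = $132,197.00; Lender B costs 240 × $497.46 = $119,390.40.
Lender B is cheaper by $132,197.00 − $119,390.40 = $12,806.60.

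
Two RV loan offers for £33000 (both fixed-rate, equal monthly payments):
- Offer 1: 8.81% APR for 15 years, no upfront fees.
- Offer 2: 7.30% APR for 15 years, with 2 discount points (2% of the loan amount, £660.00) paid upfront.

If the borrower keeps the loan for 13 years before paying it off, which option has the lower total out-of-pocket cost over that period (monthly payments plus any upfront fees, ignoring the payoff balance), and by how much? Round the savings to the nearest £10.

Offer 1: at 8.81% the monthly rate is 0.0073417, so the payment is 33,000 × 0.0073417 / (1 − 1.0073417^−180) = £330.99.
Offer 2: monthly rate = 7.3%/12 = 0.0060833; payment = 33,000 × 0.0060833 / (1 − (1+0.0060833)^−180) = £302.18.
Over 156 months: Offer 1 costs 156 × £330.99 = £51,634.44; Offer 2 costs 156 × £302.18 + £660.00 = £47,800.08.
Offer 2 is cheaper by £51,634.44 − £47,800.08 = £3,834.36.

Offer 2 by £3,830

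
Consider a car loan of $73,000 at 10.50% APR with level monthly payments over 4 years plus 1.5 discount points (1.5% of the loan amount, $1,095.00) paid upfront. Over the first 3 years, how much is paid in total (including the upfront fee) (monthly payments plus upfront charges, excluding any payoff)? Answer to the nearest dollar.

At 10.50% the monthly rate is 0.0087500, so the payment is 73,000 × 0.0087500 / (1 − 1.0087500^−48) = $1,869.05.
Total outlay = 36 × $1,869.05 + $1,095.00 = $68,380.80.

$68,381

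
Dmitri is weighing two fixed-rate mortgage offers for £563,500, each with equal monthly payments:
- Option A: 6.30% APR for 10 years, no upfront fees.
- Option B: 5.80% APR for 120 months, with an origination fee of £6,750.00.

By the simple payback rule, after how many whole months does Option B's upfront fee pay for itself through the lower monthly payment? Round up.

Option A: monthly rate = 6.3%/12 = 0.0052500; payment = 563,500 × 0.0052500 / (1 − (1+0.0052500)^−120) = £6,341.24.
Option B: monthly rate = 5.8%/12 = 0.0048333; payment = 563,500 × 0.0048333 / (1 − (1+0.0048333)^−120) = £6,199.56.
Monthly savings = £6,341.24 − £6,199.56 = £141.68.
Break-even = £6,750.00 / £141.68 = 47.64 → 48 months.

48 months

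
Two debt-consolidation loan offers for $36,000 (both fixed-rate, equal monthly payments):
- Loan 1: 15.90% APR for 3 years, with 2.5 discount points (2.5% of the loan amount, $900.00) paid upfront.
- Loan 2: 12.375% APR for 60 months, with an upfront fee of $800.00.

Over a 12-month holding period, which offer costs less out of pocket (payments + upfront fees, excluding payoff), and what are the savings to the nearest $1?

Loan 2 by $5,575

Loan 1: monthly rate = 15.9%/12 = 0.0132500; payment = 36,000 × 0.0132500 / (1 − (1+0.0132500)^−36) = $1,263.88.
Loan 2: monthly rate = 12.375%/12 = 0.0103125; payment = 36,000 × 0.0103125 / (1 − (1+0.0103125)^−60) = $807.64.
Over 12 months: Loan 1 costs 12 × $1,263.88 + $900.00 = $16,066.56; Loan 2 costs 12 × $807.64 + $800.00 = $10,491.68.
Loan 2 is cheaper by $16,066.56 − $10,491.68 = $5,574.88.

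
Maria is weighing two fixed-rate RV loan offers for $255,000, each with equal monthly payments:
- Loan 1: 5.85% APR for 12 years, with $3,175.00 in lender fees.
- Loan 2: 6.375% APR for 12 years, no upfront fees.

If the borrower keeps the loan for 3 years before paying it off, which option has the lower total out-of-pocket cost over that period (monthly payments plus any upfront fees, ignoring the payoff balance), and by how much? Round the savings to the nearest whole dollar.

Loan 1: monthly rate = 5.85%/12 = 0.0048750; payment = 255,000 × 0.0048750 / (1 − (1+0.0048750)^−144) = $2,468.67.
Loan 2: at 6.375% the monthly rate is 0.0053125, so the payment is 255,000 × 0.0053125 / (1 − 1.0053125^−144) = $2,538.19.
Over 36 months: Loan 1 costs 36 × $2,468.67 + $3,175.00 = $92,047.12; Loan 2 costs 36 × $2,538.19 = $91,374.84.
Loan 2 is cheaper by $92,047.12 − $91,374.84 = $672.28.

Loan 2 by $672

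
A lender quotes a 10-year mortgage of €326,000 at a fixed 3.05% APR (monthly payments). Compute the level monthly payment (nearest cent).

At 3.05% the monthly rate is 0.0025417, so the payment is 326,000 × 0.0025417 / (1 − 1.0025417^−120) = €3,155.41.

€3,155.41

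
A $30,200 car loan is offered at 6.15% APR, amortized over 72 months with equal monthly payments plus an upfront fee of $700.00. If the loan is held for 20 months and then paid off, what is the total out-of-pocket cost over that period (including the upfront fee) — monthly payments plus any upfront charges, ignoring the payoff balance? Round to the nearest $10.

$10,750

At 6.15% the monthly rate is 0.0051250, so the payment is 30,200 × 0.0051250 / (1 − 1.0051250^−72) = $502.64.
Total outlay = 20 × $502.64 + $700.00 = $10,752.80.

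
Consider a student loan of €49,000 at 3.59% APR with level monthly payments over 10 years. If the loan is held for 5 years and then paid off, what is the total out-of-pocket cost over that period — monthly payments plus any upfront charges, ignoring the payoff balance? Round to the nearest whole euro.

At 3.59% the monthly rate is 0.0029917, so the payment is 49,000 × 0.0029917 / (1 − 1.0029917^−120) = €486.61.
Total outlay = 60 × €486.61 = €29,196.60.

€29,197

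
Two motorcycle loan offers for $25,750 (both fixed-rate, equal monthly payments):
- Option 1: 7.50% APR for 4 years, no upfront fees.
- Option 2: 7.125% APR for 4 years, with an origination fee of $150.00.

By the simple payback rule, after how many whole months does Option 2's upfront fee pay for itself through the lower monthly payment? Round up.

34 months

Option 1: monthly rate = 7.5%/12 = 0.0062500; payment = 25,750 × 0.0062500 / (1 − (1+0.0062500)^−48) = $622.61.
Option 2: at 7.125% the monthly rate is 0.0059375, so the payment is 25,750 × 0.0059375 / (1 − 1.0059375^−48) = $618.11.
Monthly savings = $622.61 − $618.11 = $4.50.
Break-even = $150.00 / $4.50 = 33.33 → 34 months.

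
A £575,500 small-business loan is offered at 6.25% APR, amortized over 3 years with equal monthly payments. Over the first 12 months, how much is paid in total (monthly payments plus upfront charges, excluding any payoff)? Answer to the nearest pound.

£210,877

Monthly rate = 6.25%/12 = 0.0052083; payment = 575,500 × 0.0052083 / (1 − (1+0.0052083)^−36) = £17,573.09.
Total outlay = 12 × £17,573.09 = £210,877.08.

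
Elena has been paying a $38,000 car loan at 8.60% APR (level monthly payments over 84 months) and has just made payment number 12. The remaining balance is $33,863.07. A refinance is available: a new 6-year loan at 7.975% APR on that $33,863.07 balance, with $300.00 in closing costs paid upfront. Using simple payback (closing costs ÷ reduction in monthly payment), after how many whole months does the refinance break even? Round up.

Current payment = 38,000 × 8.6%/12 / (1 − (1+0.0071667)^−84) = $603.70.
Refinanced payment = 33,863.07 × 0.0066458 / (1 − (1+0.0066458)^−72) = $593.32.
Monthly savings = $603.70 − $593.32 = $10.38.
Break-even = $300.00 / $10.38 = 28.90 → 29 months.

29 months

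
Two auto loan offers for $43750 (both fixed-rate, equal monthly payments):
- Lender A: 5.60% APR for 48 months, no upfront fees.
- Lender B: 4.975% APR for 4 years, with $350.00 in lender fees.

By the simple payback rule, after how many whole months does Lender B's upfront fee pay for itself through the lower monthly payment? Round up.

Lender A: monthly rate = 5.6%/12 = 0.0046667; payment = 43,750 × 0.0046667 / (1 − (1+0.0046667)^−48) = $1,019.47.
Lender B: monthly rate = 4.975%/12 = 0.0041458; payment = 43,750 × 0.0041458 / (1 − (1+0.0041458)^−48) = $1,007.04.
Monthly savings = $1,019.47 − $1,007.04 = $12.43.
Break-even = $350.00 / $12.43 = 28.16 → 29 months.

29 months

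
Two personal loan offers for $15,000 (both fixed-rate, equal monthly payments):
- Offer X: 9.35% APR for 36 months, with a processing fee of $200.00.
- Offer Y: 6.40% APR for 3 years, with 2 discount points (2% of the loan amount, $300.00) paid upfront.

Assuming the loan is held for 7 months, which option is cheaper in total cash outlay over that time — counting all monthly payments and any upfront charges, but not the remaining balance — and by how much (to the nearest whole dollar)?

Offer Y by $43

Offer X: monthly rate = 9.35%/12 = 0.0077917; payment = 15,000 × 0.0077917 / (1 − (1+0.0077917)^−36) = $479.44.
Offer Y: at 6.40% the monthly rate is 0.0053333, so the payment is 15,000 × 0.0053333 / (1 − 1.0053333^−36) = $459.05.
Over 7 months: Offer X costs 7 × $479.44 + $200.00 = $3,556.08; Offer Y costs 7 × $459.05 + $300.00 = $3,513.35.
Offer Y is cheaper by $3,556.08 − $3,513.35 = $42.73.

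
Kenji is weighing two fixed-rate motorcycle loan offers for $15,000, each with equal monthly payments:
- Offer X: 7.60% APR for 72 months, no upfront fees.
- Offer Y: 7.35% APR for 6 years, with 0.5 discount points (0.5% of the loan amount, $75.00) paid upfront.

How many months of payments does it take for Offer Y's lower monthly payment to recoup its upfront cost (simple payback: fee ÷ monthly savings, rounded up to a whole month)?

42 months

Offer X: monthly rate = 7.6%/12 = 0.0063333; payment = 15,000 × 0.0063333 / (1 − (1+0.0063333)^−72) = $260.08.
Offer Y: monthly rate = 7.35%/12 = 0.0061250; payment = 15,000 × 0.0061250 / (1 − (1+0.0061250)^−72) = $258.26.
Monthly savings = $260.08 − $258.26 = $1.82.
Break-even = $75.00 / $1.82 = 41.21 → 42 months.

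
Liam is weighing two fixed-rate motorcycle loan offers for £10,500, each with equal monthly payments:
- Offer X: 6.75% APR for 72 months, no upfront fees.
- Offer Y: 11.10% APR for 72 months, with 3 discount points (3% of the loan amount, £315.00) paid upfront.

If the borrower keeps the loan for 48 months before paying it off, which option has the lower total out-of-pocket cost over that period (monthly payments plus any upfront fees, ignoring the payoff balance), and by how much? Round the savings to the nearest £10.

Offer X: at 6.75% the monthly rate is 0.0056250, so the payment is 10,500 × 0.0056250 / (1 − 1.0056250^−72) = £177.76.
Offer Y: monthly rate = 11.1%/12 = 0.0092500; payment = 10,500 × 0.0092500 / (1 − (1+0.0092500)^−72) = £200.40.
Over 48 months: Offer X costs 48 × £177.76 = £8,532.48; Offer Y costs 48 × £200.40 + £315.00 = £9,934.20.
Offer X is cheaper by £9,934.20 − £8,532.48 = £1,401.72.

Offer X by £1,400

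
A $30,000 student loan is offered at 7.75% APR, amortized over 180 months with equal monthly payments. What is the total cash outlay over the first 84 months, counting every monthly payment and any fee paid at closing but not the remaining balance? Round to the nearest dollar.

At 7.75% the monthly rate is 0.0064583, so the payment is 30,000 × 0.0064583 / (1 − 1.0064583^−180) = $282.38.
Total outlay = 84 × $282.38 = $23,719.92.

$23,720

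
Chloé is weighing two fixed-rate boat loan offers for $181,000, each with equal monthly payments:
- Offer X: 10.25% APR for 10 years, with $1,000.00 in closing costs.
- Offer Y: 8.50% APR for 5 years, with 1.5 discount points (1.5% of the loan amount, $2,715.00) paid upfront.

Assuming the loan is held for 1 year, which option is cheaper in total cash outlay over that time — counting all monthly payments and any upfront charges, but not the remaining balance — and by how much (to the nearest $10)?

Offer X: at 10.25% the monthly rate is 0.0085417, so the payment is 181,000 × 0.0085417 / (1 − 1.0085417^−120) = $2,417.06.
Offer Y: monthly rate = 8.5%/12 = 0.0070833; payment = 181,000 × 0.0070833 / (1 − (1+0.0070833)^−60) = $3,713.49.
Over 12 months: Offer X costs 12 × $2,417.06 + $1,000.00 = $30,004.72; Offer Y costs 12 × $3,713.49 + $2,715.00 = $47,276.88.
Offer X is cheaper by $47,276.88 − $30,004.72 = $17,272.16.

Offer X by $17,270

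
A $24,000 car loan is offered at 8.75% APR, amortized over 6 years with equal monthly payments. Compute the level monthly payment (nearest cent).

Monthly rate = 8.75%/12 = 0.0072917; payment = 24,000 × 0.0072917 / (1 − (1+0.0072917)^−72) = $429.64.

$429.64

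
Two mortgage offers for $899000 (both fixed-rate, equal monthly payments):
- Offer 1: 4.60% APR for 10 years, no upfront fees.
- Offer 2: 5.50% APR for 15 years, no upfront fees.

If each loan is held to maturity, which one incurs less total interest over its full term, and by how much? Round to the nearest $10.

Offer 1: at 4.60% the monthly rate is 0.0038333, so the payment is 899,000 × 0.0038333 / (1 − 1.0038333^−120) = $9,360.49.
Total interest on Offer 1 = 120 × $9,360.49 − $899,000 = $224,258.80.
Offer 2: monthly rate = 5.5%/12 = 0.0045833; payment = 899,000 × 0.0045833 / (1 − (1+0.0045833)^−180) = $7,345.58.
Total interest on Offer 2 = 180 × $7,345.58 − $899,000 = $423,204.40.
Offer 1 is lower by $198,945.60.

Offer 1 by $198,950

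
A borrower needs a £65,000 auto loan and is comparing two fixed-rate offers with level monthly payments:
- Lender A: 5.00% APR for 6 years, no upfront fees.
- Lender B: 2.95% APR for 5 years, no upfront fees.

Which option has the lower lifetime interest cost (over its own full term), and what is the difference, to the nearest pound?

Lender B by £5,380

Lender A: at 5.00% the monthly rate is 0.0041667, so the payment is 65,000 × 0.0041667 / (1 − 1.0041667^−72) = £1,046.82.
Total interest on Lender A = 72 × £1,046.82 − £65,000 = £10,371.04.
Lender B: monthly rate = 2.95%/12 = 0.0024583; payment = 65,000 × 0.0024583 / (1 − (1+0.0024583)^−60) = £1,166.52.
Total interest on Lender B = 60 × £1,166.52 − £65,000 = £4,991.20.
Lender B is lower by £5,379.84.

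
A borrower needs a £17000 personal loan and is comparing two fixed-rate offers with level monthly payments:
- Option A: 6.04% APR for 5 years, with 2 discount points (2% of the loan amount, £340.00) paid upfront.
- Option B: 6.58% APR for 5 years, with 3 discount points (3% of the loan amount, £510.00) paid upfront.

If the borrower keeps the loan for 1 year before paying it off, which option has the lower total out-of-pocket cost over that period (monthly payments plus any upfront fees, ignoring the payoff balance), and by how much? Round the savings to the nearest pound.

Option A by £221

Option A: at 6.04% the monthly rate is 0.0050333, so the payment is 17,000 × 0.0050333 / (1 − 1.0050333^−60) = £328.97.
Option B: at 6.58% the monthly rate is 0.0054833, so the payment is 17,000 × 0.0054833 / (1 − 1.0054833^−60) = £333.26.
Over 12 months: Option A costs 12 × £328.97 + £340.00 = £4,287.64; Option B costs 12 × £333.26 + £510.00 = £4,509.12.
Option A is cheaper by £4,509.12 − £4,287.64 = £221.48.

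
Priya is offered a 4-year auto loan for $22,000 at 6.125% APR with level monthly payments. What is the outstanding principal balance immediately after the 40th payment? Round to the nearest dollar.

With monthly rate i = 6.125%/12 = 0.0051042, the balance after k of n payments is P · [(1+i)^n − (1+i)^k] / [(1+i)^n − 1].
(1+0.0051042)^48 = 1.27682542 and (1+0.0051042)^40 = 1.22586582, so the balance is 22,000 × (1.27682542 − 1.22586582) / (1.27682542 − 1) = $4,049.89.

$4,050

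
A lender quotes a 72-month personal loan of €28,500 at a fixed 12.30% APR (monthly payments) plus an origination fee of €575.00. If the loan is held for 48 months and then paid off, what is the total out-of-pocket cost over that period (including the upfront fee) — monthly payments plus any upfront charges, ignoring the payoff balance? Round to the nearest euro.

At 12.30% the monthly rate is 0.0102500, so the payment is 28,500 × 0.0102500 / (1 − 1.0102500^−72) = €561.64.
Total outlay = 48 × €561.64 + €575.00 = €27,533.72.

€27,534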